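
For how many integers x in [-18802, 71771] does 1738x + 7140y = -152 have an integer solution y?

25

gcd(7140, 1738) = 2  (7140 = 4×1738 + 188, 1738 = 9×188 + 46, 188 = 4×46 + 4, 46 = 11×4 + 2, 4 = 2×2).
Back-substituting, 1738×(1709) + 7140×(-416) = 2.
Scale by -76: particular solution (-129884, 31616); reduce x mod 3570: (2206, -537).
General solution: x = 2206 + 3570t, y = -537 - 869t for integer t.
-18802 ≤ 2206 + 3570t ≤ 71771 gives t ∈ [-5, 19], which is 25 values.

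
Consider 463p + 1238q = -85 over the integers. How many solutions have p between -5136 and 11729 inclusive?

13

gcd(1238, 463) = 1.
By Bézout, 463·(123) + 1238·(-46) = 1.
Particular solution: (687, -257).
General solution: p = 687 + 1238t, q = -257 - 463t for integer t.
-5136 ≤ 687 + 1238t ≤ 11729 gives t ∈ [-4, 8], which is 13 values.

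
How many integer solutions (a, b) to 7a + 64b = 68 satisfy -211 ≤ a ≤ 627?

13

gcd(64, 7):
  64 = 9·7 + 1
  7 = 7·1
so gcd(64, 7) = 1.
Back-substitute for Bézout coefficients:
  1 = 64 - 9·7
  ... = 7·(-9) + 64·(1)
Scale by 68: particular solution (-612, 68); reduce a mod 64: (28, -2).
General solution: a = 28 + 64t, b = -2 - 7t for integer t.
-211 ≤ 28 + 64t ≤ 627 gives t ∈ [-3, 9], which is 13 values.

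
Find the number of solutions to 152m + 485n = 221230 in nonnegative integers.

3

gcd(485, 152) = 1  (485 = 3*152 + 29, 152 = 5*29 + 7, 29 = 4*7 + 1, 7 = 7*1).
Back-substituting, 152*(-67) + 485*(21) = 1.
Scale by 221230: one solution is (-14822410, 4645830). Reduce m mod 485: (160, 406).
General: m = 160 + 485t, n = 406 - 152t.
m ≥ 0 ⇒ t ≥ 0; n ≥ 0 ⇒ t ≤ 2. So t ∈ [0, 2]: 3 solutions.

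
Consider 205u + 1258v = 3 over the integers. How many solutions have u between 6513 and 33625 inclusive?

22

gcd(1258, 205):
  1258 = 6*205 + 28
  205 = 7*28 + 9
  28 = 3*9 + 1
  9 = 9*1
so gcd(1258, 205) = 1.
Back-substitute for Bézout coefficients:
  1 = 28 - 3*9
  ... = 205*(-135) + 1258*(22)
Scale by 3: particular solution (-405, 66); reduce u mod 1258: (853, -139).
General solution: u = 853 + 1258t, v = -139 - 205t for integer t.
6513 ≤ 853 + 1258t ≤ 33625 gives t ∈ [5, 26], which is 22 values.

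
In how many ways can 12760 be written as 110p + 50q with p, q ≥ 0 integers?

24

gcd(110, 50):
  110 = 2×50 + 10
  50 = 5×10
so gcd(110, 50) = 10.
Back-substitute for Bézout coefficients:
  10 = 110 - 2×50
  ... = 110×(1) + 50×(-2)
Scale by 1276: one solution is (1276, -2552). Reduce p mod 5: (1, 253).
General: p = 1 + 5t, q = 253 - 11t.
p ≥ 0 ⇒ t ≥ 0; q ≥ 0 ⇒ t ≤ 23. So t ∈ [0, 23]: 24 solutions.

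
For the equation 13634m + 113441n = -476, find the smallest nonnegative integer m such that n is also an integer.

gcd(113441, 13634):
  113441 = 8·13634 + 4369
  13634 = 3·4369 + 527
  4369 = 8·527 + 153
  527 = 3·153 + 68
  153 = 2·68 + 17
  68 = 4·17
so gcd(113441, 13634) = 17.
17 divides -476, so solutions exist.
Back-substitute for Bézout coefficients:
  17 = 153 - 2·68
  ... = 13634·(-1506) + 113441·(181)
Scale by -476/17 = -28: (m₀, n₀) = (42168, -5068).
General solution: m = 42168 + 6673t, n = -5068 - 802t for integer t.
m ≥ 0: smallest is 42168 mod 6673 = 2130 (at t = -6), with n = -256.

2130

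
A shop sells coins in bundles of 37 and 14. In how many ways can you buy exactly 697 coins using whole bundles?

Need nonnegative integers with 37j + 14k = 697.
gcd(37, 14) = 1, and 37·(-3) + 14·(8) = 1.
So (j₀, k₀) = (-2091, 5576); general j = -2091 + 14t, k = 5576 - 37t.
j ≥ 0 ⇒ t ≥ 150; k ≥ 0 ⇒ t ≤ 150. That's 1 value of t.

1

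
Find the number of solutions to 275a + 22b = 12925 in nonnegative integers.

24

gcd(275, 22):
  275 = 12*22 + 11
  22 = 2*11
so gcd(275, 22) = 11.
Back-substitute for Bézout coefficients:
  11 = 275 - 12*22
  ... = 275*(1) + 22*(-12)
Scale by 1175: one solution is (1175, -14100). Reduce a mod 2: (1, 575).
General: a = 1 + 2t, b = 575 - 25t.
a ≥ 0 ⇒ t ≥ 0; b ≥ 0 ⇒ t ≤ 23. So t ∈ [0, 23]: 24 solutions.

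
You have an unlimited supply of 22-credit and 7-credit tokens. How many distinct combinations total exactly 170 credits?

1

Need nonnegative integers with 22j + 7k = 170.
gcd(22, 7) = 1, and 22·(1) + 7·(-3) = 1.
So (j₀, k₀) = (170, -510); general j = 170 + 7t, k = -510 - 22t.
j ≥ 0 ⇒ t ≥ -24; k ≥ 0 ⇒ t ≤ -24. That's 1 value of t.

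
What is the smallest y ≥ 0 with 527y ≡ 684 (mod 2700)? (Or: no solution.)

1692

gcd(2700, 527) = 1  (2700 = 5*527 + 65, 527 = 8*65 + 7, 65 = 9*7 + 2, 7 = 3*2 + 1, 2 = 2*1).
1 divides 684, so solutions exist.
Back-substituting, 527*(1163) + 2700*(-227) = 1.
So 527*(1163) ≡ 1 (mod 2700); multiply by 684: y ≡ 795492 (mod 2700).
Smallest nonnegative: y = 795492 mod 2700 = 1692.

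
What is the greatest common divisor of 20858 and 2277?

1

gcd(20858, 2277) = 1  (20858 = 9·2277 + 365, 2277 = 6·365 + 87, 365 = 4·87 + 17, 87 = 5·17 + 2, 17 = 8·2 + 1, 2 = 2·1).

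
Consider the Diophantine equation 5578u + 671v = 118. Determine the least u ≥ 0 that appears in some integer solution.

646

gcd(5578, 671) = 1  (5578 = 8*671 + 210, 671 = 3*210 + 41, 210 = 5*41 + 5, 41 = 8*5 + 1, 5 = 5*1).
1 divides 118, so solutions exist.
Back-substituting, 5578*(-131) + 671*(1089) = 1.
Scale by 118/1 = 118: (u₀, v₀) = (-15458, 128502).
General solution: u = -15458 + 671t, v = 128502 - 5578t for integer t.
u ≥ 0: smallest is -15458 mod 671 = 646 (at t = 24), with v = -5370.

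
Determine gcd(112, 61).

1

gcd(112, 61):
  112 = 1·61 + 51
  61 = 1·51 + 10
  51 = 5·10 + 1
  10 = 10·1
so gcd(112, 61) = 1.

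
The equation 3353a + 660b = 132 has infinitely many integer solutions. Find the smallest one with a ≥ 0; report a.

264

gcd(3353, 660) = 1.
1 divides 132, so solutions exist.
By Bézout, 3353*(137) + 660*(-696) = 1.
Scale by 132/1 = 132: (a₀, b₀) = (18084, -91872).
General solution: a = 18084 + 660t, b = -91872 - 3353t for integer t.
a ≥ 0: smallest is 18084 mod 660 = 264 (at t = -27), with b = -1341.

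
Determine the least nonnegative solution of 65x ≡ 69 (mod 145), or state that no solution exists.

gcd(145, 65):
  145 = 2×65 + 15
  65 = 4×15 + 5
  15 = 3×5
so gcd(145, 65) = 5.
5 does not divide 69, so the congruence has no solution.

no solution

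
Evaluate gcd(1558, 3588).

2

gcd(3588, 1558):
  3588 = 2×1558 + 472
  1558 = 3×472 + 142
  472 = 3×142 + 46
  142 = 3×46 + 4
  46 = 11×4 + 2
  4 = 2×2
so gcd(3588, 1558) = 2.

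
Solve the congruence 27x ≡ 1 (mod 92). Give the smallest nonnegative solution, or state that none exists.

75

gcd(92, 27) = 1  (92 = 3×27 + 11, 27 = 2×11 + 5, 11 = 2×5 + 1, 5 = 5×1).
1 divides 1, so solutions exist.
Back-substituting, 27×(-17) + 92×(5) = 1.
So 27×(-17) ≡ 1 (mod 92); multiply by 1: x ≡ -17 (mod 92).
Smallest nonnegative: x = -17 mod 92 = 75.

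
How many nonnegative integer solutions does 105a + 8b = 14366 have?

gcd(105, 8) = 1  (105 = 13·8 + 1, 8 = 8·1).
Back-substituting, 105·(1) + 8·(-13) = 1.
Scale by 14366: one solution is (14366, -186758). Reduce a mod 8: (6, 1717).
General: a = 6 + 8t, b = 1717 - 105t.
a ≥ 0 ⇒ t ≥ 0; b ≥ 0 ⇒ t ≤ 16. So t ∈ [0, 16]: 17 solutions.

17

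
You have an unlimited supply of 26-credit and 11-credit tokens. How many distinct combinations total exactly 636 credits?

Need nonnegative integers with 26j + 11k = 636.
gcd(26, 11) = 1, and 26·(3) + 11·(-7) = 1.
So (j₀, k₀) = (1908, -4452); general j = 1908 + 11t, k = -4452 - 26t.
j ≥ 0 ⇒ t ≥ -173; k ≥ 0 ⇒ t ≤ -172. That's 2 values of t.

2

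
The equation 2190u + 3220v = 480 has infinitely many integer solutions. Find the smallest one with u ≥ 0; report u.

gcd(3220, 2190) = 10.
10 divides 480, so solutions exist.
By Bézout, 2190·(25) + 3220·(-17) = 10.
Scale by 480/10 = 48: (u₀, v₀) = (1200, -816).
General solution: u = 1200 + 322t, v = -816 - 219t for integer t.
u ≥ 0: smallest is 1200 mod 322 = 234 (at t = -3), with v = -159.

234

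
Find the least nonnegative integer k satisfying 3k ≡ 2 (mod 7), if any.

3

gcd(7, 3):
  7 = 2*3 + 1
  3 = 3*1
so gcd(7, 3) = 1.
1 divides 2, so solutions exist.
Back-substitute for Bézout coefficients:
  1 = 7 - 2*3
  ... = 3*(-2) + 7*(1)
So 3*(-2) ≡ 1 (mod 7); multiply by 2: k ≡ -4 (mod 7).
Smallest nonnegative: k = -4 mod 7 = 3.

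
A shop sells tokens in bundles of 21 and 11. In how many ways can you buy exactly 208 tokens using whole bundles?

Need nonnegative integers with 21j + 11k = 208.
gcd(21, 11) = 1, and 21·(-1) + 11·(2) = 1.
So (j₀, k₀) = (-208, 416); general j = -208 + 11t, k = 416 - 21t.
j ≥ 0 ⇒ t ≥ 19; k ≥ 0 ⇒ t ≤ 19. That's 1 value of t.

1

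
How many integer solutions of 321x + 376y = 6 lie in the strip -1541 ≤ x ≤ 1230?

7

gcd(376, 321) = 1.
By Bézout, 321·(41) + 376·(-35) = 1.
Particular solution: (246, -210).
General solution: x = 246 + 376t, y = -210 - 321t for integer t.
-1541 ≤ 246 + 376t ≤ 1230 gives t ∈ [-4, 2], which is 7 values.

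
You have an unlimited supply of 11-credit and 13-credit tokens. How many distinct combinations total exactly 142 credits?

Need nonnegative integers with 11j + 13k = 142.
gcd(11, 13) = 1, and 11·(6) + 13·(-5) = 1.
So (j₀, k₀) = (852, -710); general j = 852 + 13t, k = -710 - 11t.
j ≥ 0 ⇒ t ≥ -65; k ≥ 0 ⇒ t ≤ -65. That's 1 value of t.

1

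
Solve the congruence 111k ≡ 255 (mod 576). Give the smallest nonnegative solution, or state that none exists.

49

gcd(576, 111) = 3.
3 divides 255, so solutions exist.
By Bézout, 111*(-83) + 576*(16) = 3.
So 111*(-83) ≡ 3 (mod 576); multiply by 85: k ≡ -7055 (mod 192).
Smallest nonnegative: k = -7055 mod 192 = 49.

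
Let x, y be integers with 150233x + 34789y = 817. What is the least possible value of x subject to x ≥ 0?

gcd(150233, 34789):
  150233 = 4×34789 + 11077
  34789 = 3×11077 + 1558
  11077 = 7×1558 + 171
  1558 = 9×171 + 19
  171 = 9×19
so gcd(150233, 34789) = 19.
19 divides 817, so solutions exist.
Back-substitute for Bézout coefficients:
  19 = 1558 - 9×171
  ... = 150233×(-201) + 34789×(868)
Scale by 817/19 = 43: (x₀, y₀) = (-8643, 37324).
General solution: x = -8643 + 1831t, y = 37324 - 7907t for integer t.
x ≥ 0: smallest is -8643 mod 1831 = 512 (at t = 5), with y = -2211.

512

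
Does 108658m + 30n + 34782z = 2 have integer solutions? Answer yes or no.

gcd(108658, 30) = 2.
gcd(2, 34782) = 2.
2 divides 2, so integer solutions exist.

yes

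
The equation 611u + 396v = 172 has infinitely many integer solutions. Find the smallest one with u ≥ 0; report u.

80

gcd(611, 396) = 1  (611 = 1·396 + 215, 396 = 1·215 + 181, 215 = 1·181 + 34, 181 = 5·34 + 11, 34 = 3·11 + 1, 11 = 11·1).
1 divides 172, so solutions exist.
Back-substituting, 611·(35) + 396·(-54) = 1.
Scale by 172/1 = 172: (u₀, v₀) = (6020, -9288).
General solution: u = 6020 + 396t, v = -9288 - 611t for integer t.
u ≥ 0: smallest is 6020 mod 396 = 80 (at t = -15), with v = -123.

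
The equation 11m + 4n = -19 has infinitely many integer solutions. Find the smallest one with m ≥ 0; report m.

gcd(11, 4) = 1.
1 divides -19, so solutions exist.
By Bézout, 11·(-1) + 4·(3) = 1.
Scale by -19/1 = -19: (m₀, n₀) = (19, -57).
General solution: m = 19 + 4t, n = -57 - 11t for integer t.
m ≥ 0: smallest is 19 mod 4 = 3 (at t = -4), with n = -13.

3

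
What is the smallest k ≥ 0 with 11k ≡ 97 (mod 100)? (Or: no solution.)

27

gcd(100, 11) = 1.
1 divides 97, so solutions exist.
By Bézout, 11*(-9) + 100*(1) = 1.
So 11*(-9) ≡ 1 (mod 100); multiply by 97: k ≡ -873 (mod 100).
Smallest nonnegative: k = -873 mod 100 = 27.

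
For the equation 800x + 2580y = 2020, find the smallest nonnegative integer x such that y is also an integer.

38

gcd(2580, 800):
  2580 = 3·800 + 180
  800 = 4·180 + 80
  180 = 2·80 + 20
  80 = 4·20
so gcd(2580, 800) = 20.
20 divides 2020, so solutions exist.
Back-substitute for Bézout coefficients:
  20 = 180 - 2·80
  ... = 800·(-29) + 2580·(9)
Scale by 2020/20 = 101: (x₀, y₀) = (-2929, 909).
General solution: x = -2929 + 129t, y = 909 - 40t for integer t.
x ≥ 0: smallest is -2929 mod 129 = 38 (at t = 23), with y = -11.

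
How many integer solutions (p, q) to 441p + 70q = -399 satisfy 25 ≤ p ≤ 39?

1

gcd(441, 70):
  441 = 6·70 + 21
  70 = 3·21 + 7
  21 = 3·7
so gcd(441, 70) = 7.
Back-substitute for Bézout coefficients:
  7 = 70 - 3·21
  ... = 441·(-3) + 70·(19)
Scale by -57: particular solution (171, -1083); reduce p mod 10: (1, -12).
General solution: p = 1 + 10t, q = -12 - 63t for integer t.
25 ≤ 1 + 10t ≤ 39 gives t ∈ [3, 3], which is 1 value.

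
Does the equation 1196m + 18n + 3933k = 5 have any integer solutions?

yes

gcd(1196, 18):
  1196 = 66×18 + 8
  18 = 2×8 + 2
  8 = 4×2
so gcd(1196, 18) = 2.
gcd(2, 3933) = 1.
1 divides 5, so integer solutions exist.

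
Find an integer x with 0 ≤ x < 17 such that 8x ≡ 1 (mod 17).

gcd(17, 8) = 1  (17 = 2*8 + 1, 8 = 8*1).
Back-substituting, 8*(-2) + 17*(1) = 1.
So 8*-2 ≡ 1 (mod 17), and -2 mod 17 = 15.

15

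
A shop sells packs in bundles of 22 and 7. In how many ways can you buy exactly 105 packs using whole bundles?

1

Need nonnegative integers with 22j + 7k = 105.
gcd(22, 7) = 1, and 22·(1) + 7·(-3) = 1.
So (j₀, k₀) = (105, -315); general j = 105 + 7t, k = -315 - 22t.
j ≥ 0 ⇒ t ≥ -15; k ≥ 0 ⇒ t ≤ -15. That's 1 value of t.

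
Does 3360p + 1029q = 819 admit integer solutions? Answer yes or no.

yes

gcd(3360, 1029):
  3360 = 3*1029 + 273
  1029 = 3*273 + 210
  273 = 1*210 + 63
  210 = 3*63 + 21
  63 = 3*21
so gcd(3360, 1029) = 21.
21 divides 819, so integer solutions exist.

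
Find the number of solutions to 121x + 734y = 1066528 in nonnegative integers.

12

gcd(734, 121) = 1.
By Bézout, 121·(91) + 734·(-15) = 1.
One solution: (164, 1426).
General: x = 164 + 734t, y = 1426 - 121t.
x ≥ 0 ⇒ t ≥ 0; y ≥ 0 ⇒ t ≤ 11. So t ∈ [0, 11]: 12 solutions.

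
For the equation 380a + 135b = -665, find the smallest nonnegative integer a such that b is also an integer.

5

gcd(380, 135) = 5.
5 divides -665, so solutions exist.
By Bézout, 380×(-11) + 135×(31) = 5.
Scale by -665/5 = -133: (a₀, b₀) = (1463, -4123).
General solution: a = 1463 + 27t, b = -4123 - 76t for integer t.
a ≥ 0: smallest is 1463 mod 27 = 5 (at t = -54), with b = -19.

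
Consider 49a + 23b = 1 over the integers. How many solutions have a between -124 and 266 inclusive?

17

gcd(49, 23) = 1.
By Bézout, 49·(8) + 23·(-17) = 1.
Particular solution: (8, -17).
General solution: a = 8 + 23t, b = -17 - 49t for integer t.
-124 ≤ 8 + 23t ≤ 266 gives t ∈ [-5, 11], which is 17 values.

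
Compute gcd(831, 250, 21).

1

gcd(831, 250) = 1  (831 = 3×250 + 81, 250 = 3×81 + 7, 81 = 11×7 + 4, 7 = 1×4 + 3, 4 = 1×3 + 1, 3 = 3×1).
gcd(1, 21) = 1.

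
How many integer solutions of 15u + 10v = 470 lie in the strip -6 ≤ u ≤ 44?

26

gcd(15, 10) = 5  (15 = 1·10 + 5, 10 = 2·5).
Back-substituting, 15·(1) + 10·(-1) = 5.
Scale by 94: particular solution (94, -94); reduce u mod 2: (0, 47).
General solution: u = 0 + 2t, v = 47 - 3t for integer t.
-6 ≤ 0 + 2t ≤ 44 gives t ∈ [-3, 22], which is 26 values.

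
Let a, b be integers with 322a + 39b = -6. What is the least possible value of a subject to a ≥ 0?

gcd(322, 39) = 1  (322 = 8×39 + 10, 39 = 3×10 + 9, 10 = 1×9 + 1, 9 = 9×1).
1 divides -6, so solutions exist.
Back-substituting, 322×(4) + 39×(-33) = 1.
Scale by -6/1 = -6: (a₀, b₀) = (-24, 198).
General solution: a = -24 + 39t, b = 198 - 322t for integer t.
a ≥ 0: smallest is -24 mod 39 = 15 (at t = 1), with b = -124.

15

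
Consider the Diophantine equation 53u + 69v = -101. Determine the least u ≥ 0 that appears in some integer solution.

2

gcd(69, 53) = 1.
1 divides -101, so solutions exist.
By Bézout, 53*(-13) + 69*(10) = 1.
Scale by -101/1 = -101: (u₀, v₀) = (1313, -1010).
General solution: u = 1313 + 69t, v = -1010 - 53t for integer t.
u ≥ 0: smallest is 1313 mod 69 = 2 (at t = -19), with v = -3.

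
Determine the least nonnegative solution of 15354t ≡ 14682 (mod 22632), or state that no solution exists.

gcd(22632, 15354):
  22632 = 1*15354 + 7278
  15354 = 2*7278 + 798
  7278 = 9*798 + 96
  798 = 8*96 + 30
  96 = 3*30 + 6
  30 = 5*6
so gcd(22632, 15354) = 6.
6 divides 14682, so solutions exist.
Back-substitute for Bézout coefficients:
  6 = 96 - 3*30
  ... = 15354*(-709) + 22632*(481)
So 15354*(-709) ≡ 6 (mod 22632); multiply by 2447: t ≡ -1734923 (mod 3772).
Smallest nonnegative: t = -1734923 mod 3772 = 197.

197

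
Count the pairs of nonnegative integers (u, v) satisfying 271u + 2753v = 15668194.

21

gcd(2753, 271):
  2753 = 10*271 + 43
  271 = 6*43 + 13
  43 = 3*13 + 4
  13 = 3*4 + 1
  4 = 4*1
so gcd(2753, 271) = 1.
Back-substitute for Bézout coefficients:
  1 = 13 - 3*4
  ... = 271*(640) + 2753*(-63)
Scale by 15668194: one solution is (10027644160, -987096222). Reduce u mod 2753: (1334, 5560).
General: u = 1334 + 2753t, v = 5560 - 271t.
u ≥ 0 ⇒ t ≥ 0; v ≥ 0 ⇒ t ≤ 20. So t ∈ [0, 20]: 21 solutions.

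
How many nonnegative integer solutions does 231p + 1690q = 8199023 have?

gcd(1690, 231) = 1  (1690 = 7*231 + 73, 231 = 3*73 + 12, 73 = 6*12 + 1, 12 = 12*1).
Back-substituting, 231*(-139) + 1690*(19) = 1.
Scale by 8199023: one solution is (-1139664197, 155781437). Reduce p mod 1690: (823, 4739).
General: p = 823 + 1690t, q = 4739 - 231t.
p ≥ 0 ⇒ t ≥ 0; q ≥ 0 ⇒ t ≤ 20. So t ∈ [0, 20]: 21 solutions.

21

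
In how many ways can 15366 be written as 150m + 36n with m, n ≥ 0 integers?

gcd(150, 36) = 6.
By Bézout, 150·(1) + 36·(-4) = 6.
One solution: (5, 406).
General: m = 5 + 6t, n = 406 - 25t.
m ≥ 0 ⇒ t ≥ 0; n ≥ 0 ⇒ t ≤ 16. So t ∈ [0, 16]: 17 solutions.

17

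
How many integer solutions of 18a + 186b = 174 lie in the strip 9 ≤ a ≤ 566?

gcd(186, 18) = 6  (186 = 10·18 + 6, 18 = 3·6).
Back-substituting, 18·(-10) + 186·(1) = 6.
Scale by 29: particular solution (-290, 29); reduce a mod 31: (20, -1).
General solution: a = 20 + 31t, b = -1 - 3t for integer t.
9 ≤ 20 + 31t ≤ 566 gives t ∈ [0, 17], which is 18 values.

18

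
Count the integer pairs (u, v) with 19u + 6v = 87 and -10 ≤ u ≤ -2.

gcd(19, 6):
  19 = 3×6 + 1
  6 = 6×1
so gcd(19, 6) = 1.
Back-substitute for Bézout coefficients:
  1 = 19 - 3×6
  ... = 19×(1) + 6×(-3)
Scale by 87: particular solution (87, -261); reduce u mod 6: (3, 5).
General solution: u = 3 + 6t, v = 5 - 19t for integer t.
-10 ≤ 3 + 6t ≤ -2 gives t ∈ [-2, -1], which is 2 values.

2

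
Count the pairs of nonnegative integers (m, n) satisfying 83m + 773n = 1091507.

17

gcd(773, 83) = 1.
By Bézout, 83·(-149) + 773·(16) = 1.
One solution: (19, 1410).
General: m = 19 + 773t, n = 1410 - 83t.
m ≥ 0 ⇒ t ≥ 0; n ≥ 0 ⇒ t ≤ 16. So t ∈ [0, 16]: 17 solutions.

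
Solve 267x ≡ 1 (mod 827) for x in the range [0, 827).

477

gcd(827, 267) = 1.
By Bézout, 267×(-350) + 827×(113) = 1.
So 267×-350 ≡ 1 (mod 827), and -350 mod 827 = 477.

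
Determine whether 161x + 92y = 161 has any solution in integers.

gcd(161, 92) = 23  (161 = 1·92 + 69, 92 = 1·69 + 23, 69 = 3·23).
23 divides 161, so integer solutions exist.

yes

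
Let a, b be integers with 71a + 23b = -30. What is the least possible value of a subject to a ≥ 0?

gcd(71, 23) = 1.
1 divides -30, so solutions exist.
By Bézout, 71*(-11) + 23*(34) = 1.
Scale by -30/1 = -30: (a₀, b₀) = (330, -1020).
General solution: a = 330 + 23t, b = -1020 - 71t for integer t.
a ≥ 0: smallest is 330 mod 23 = 8 (at t = -14), with b = -26.

8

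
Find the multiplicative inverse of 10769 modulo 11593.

gcd(11593, 10769):
  11593 = 1·10769 + 824
  10769 = 13·824 + 57
  824 = 14·57 + 26
  57 = 2·26 + 5
  26 = 5·5 + 1
  5 = 5·1
so gcd(11593, 10769) = 1.
Back-substitute for Bézout coefficients:
  1 = 26 - 5·5
  ... = 10769·(-2237) + 11593·(2078)
So 10769·-2237 ≡ 1 (mod 11593), and -2237 mod 11593 = 9356.

9356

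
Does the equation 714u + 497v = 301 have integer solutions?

yes

gcd(714, 497):
  714 = 1·497 + 217
  497 = 2·217 + 63
  217 = 3·63 + 28
  63 = 2·28 + 7
  28 = 4·7
so gcd(714, 497) = 7.
7 divides 301, so integer solutions exist.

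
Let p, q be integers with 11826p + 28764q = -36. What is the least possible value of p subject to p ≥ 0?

gcd(28764, 11826):
  28764 = 2×11826 + 5112
  11826 = 2×5112 + 1602
  5112 = 3×1602 + 306
  1602 = 5×306 + 72
  306 = 4×72 + 18
  72 = 4×18
so gcd(28764, 11826) = 18.
18 divides -36, so solutions exist.
Back-substitute for Bézout coefficients:
  18 = 306 - 4×72
  ... = 11826×(-377) + 28764×(155)
Scale by -36/18 = -2: (p₀, q₀) = (754, -310).
General solution: p = 754 + 1598t, q = -310 - 657t for integer t.
p ≥ 0: smallest is 754 mod 1598 = 754 (at t = 0), with q = -310.

754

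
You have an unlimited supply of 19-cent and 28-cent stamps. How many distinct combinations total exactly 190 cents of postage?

Need nonnegative integers with 19j + 28k = 190.
gcd(19, 28) = 1, and 19·(3) + 28·(-2) = 1.
So (j₀, k₀) = (570, -380); general j = 570 + 28t, k = -380 - 19t.
j ≥ 0 ⇒ t ≥ -20; k ≥ 0 ⇒ t ≤ -20. That's 1 value of t.

1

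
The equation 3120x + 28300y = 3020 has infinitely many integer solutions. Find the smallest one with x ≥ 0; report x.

391

gcd(28300, 3120) = 20  (28300 = 9*3120 + 220, 3120 = 14*220 + 40, 220 = 5*40 + 20, 40 = 2*20).
20 divides 3020, so solutions exist.
Back-substituting, 3120*(-644) + 28300*(71) = 20.
Scale by 3020/20 = 151: (x₀, y₀) = (-97244, 10721).
General solution: x = -97244 + 1415t, y = 10721 - 156t for integer t.
x ≥ 0: smallest is -97244 mod 1415 = 391 (at t = 69), with y = -43.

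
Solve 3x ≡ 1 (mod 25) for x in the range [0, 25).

17

gcd(25, 3):
  25 = 8*3 + 1
  3 = 3*1
so gcd(25, 3) = 1.
Back-substitute for Bézout coefficients:
  1 = 25 - 8*3
  ... = 3*(-8) + 25*(1)
So 3*-8 ≡ 1 (mod 25), and -8 mod 25 = 17.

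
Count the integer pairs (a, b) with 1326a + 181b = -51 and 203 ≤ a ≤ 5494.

29

gcd(1326, 181) = 1.
By Bézout, 1326×(-46) + 181×(337) = 1.
Particular solution: (174, -1275).
General solution: a = 174 + 181t, b = -1275 - 1326t for integer t.
203 ≤ 174 + 181t ≤ 5494 gives t ∈ [1, 29], which is 29 values.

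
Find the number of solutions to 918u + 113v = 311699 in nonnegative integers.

gcd(918, 113):
  918 = 8*113 + 14
  113 = 8*14 + 1
  14 = 14*1
so gcd(918, 113) = 1.
Back-substitute for Bézout coefficients:
  1 = 113 - 8*14
  ... = 918*(-8) + 113*(65)
Scale by 311699: one solution is (-2493592, 20260435). Reduce u mod 113: (92, 2011).
General: u = 92 + 113t, v = 2011 - 918t.
u ≥ 0 ⇒ t ≥ 0; v ≥ 0 ⇒ t ≤ 2. So t ∈ [0, 2]: 3 solutions.

3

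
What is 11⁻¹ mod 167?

76

gcd(167, 11):
  167 = 15×11 + 2
  11 = 5×2 + 1
  2 = 2×1
so gcd(167, 11) = 1.
Back-substitute for Bézout coefficients:
  1 = 11 - 5×2
  ... = 11×(76) + 167×(-5)
So 11×76 ≡ 1 (mod 167), and 76 mod 167 = 76.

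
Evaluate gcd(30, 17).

1

gcd(30, 17):
  30 = 1*17 + 13
  17 = 1*13 + 4
  13 = 3*4 + 1
  4 = 4*1
so gcd(30, 17) = 1.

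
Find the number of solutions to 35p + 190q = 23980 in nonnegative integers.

gcd(190, 35) = 5.
By Bézout, 35·(11) + 190·(-2) = 5.
One solution: (12, 124).
General: p = 12 + 38t, q = 124 - 7t.
p ≥ 0 ⇒ t ≥ 0; q ≥ 0 ⇒ t ≤ 17. So t ∈ [0, 17]: 18 solutions.

18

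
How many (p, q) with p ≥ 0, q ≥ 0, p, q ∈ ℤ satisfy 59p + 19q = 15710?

gcd(59, 19) = 1  (59 = 3·19 + 2, 19 = 9·2 + 1, 2 = 2·1).
Back-substituting, 59·(-9) + 19·(28) = 1.
Scale by 15710: one solution is (-141390, 439880). Reduce p mod 19: (8, 802).
General: p = 8 + 19t, q = 802 - 59t.
p ≥ 0 ⇒ t ≥ 0; q ≥ 0 ⇒ t ≤ 13. So t ∈ [0, 13]: 14 solutions.

14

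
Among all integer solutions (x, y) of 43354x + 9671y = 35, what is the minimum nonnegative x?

8356

gcd(43354, 9671) = 1  (43354 = 4×9671 + 4670, 9671 = 2×4670 + 331, 4670 = 14×331 + 36, 331 = 9×36 + 7, 36 = 5×7 + 1, 7 = 7×1).
1 divides 35, so solutions exist.
Back-substituting, 43354×(1344) + 9671×(-6025) = 1.
Scale by 35/1 = 35: (x₀, y₀) = (47040, -210875).
General solution: x = 47040 + 9671t, y = -210875 - 43354t for integer t.
x ≥ 0: smallest is 47040 mod 9671 = 8356 (at t = -4), with y = -37459.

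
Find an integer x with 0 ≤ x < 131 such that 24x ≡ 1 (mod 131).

gcd(131, 24):
  131 = 5×24 + 11
  24 = 2×11 + 2
  11 = 5×2 + 1
  2 = 2×1
so gcd(131, 24) = 1.
Back-substitute for Bézout coefficients:
  1 = 11 - 5×2
  ... = 24×(-60) + 131×(11)
So 24×-60 ≡ 1 (mod 131), and -60 mod 131 = 71.

71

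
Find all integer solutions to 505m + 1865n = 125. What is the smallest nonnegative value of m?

gcd(1865, 505):
  1865 = 3·505 + 350
  505 = 1·350 + 155
  350 = 2·155 + 40
  155 = 3·40 + 35
  40 = 1·35 + 5
  35 = 7·5
so gcd(1865, 505) = 5.
5 divides 125, so solutions exist.
Back-substitute for Bézout coefficients:
  5 = 40 - 1·35
  ... = 505·(-48) + 1865·(13)
Scale by 125/5 = 25: (m₀, n₀) = (-1200, 325).
General solution: m = -1200 + 373t, n = 325 - 101t for integer t.
m ≥ 0: smallest is -1200 mod 373 = 292 (at t = 4), with n = -79.

292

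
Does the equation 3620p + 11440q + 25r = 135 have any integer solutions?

gcd(11440, 3620) = 20  (11440 = 3×3620 + 580, 3620 = 6×580 + 140, 580 = 4×140 + 20, 140 = 7×20).
gcd(20, 25) = 5.
5 divides 135, so integer solutions exist.

yes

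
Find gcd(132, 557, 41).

gcd(557, 132):
  557 = 4·132 + 29
  132 = 4·29 + 16
  29 = 1·16 + 13
  16 = 1·13 + 3
  13 = 4·3 + 1
  3 = 3·1
so gcd(557, 132) = 1.
gcd(1, 41) = 1.

1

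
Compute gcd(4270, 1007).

gcd(4270, 1007):
  4270 = 4*1007 + 242
  1007 = 4*242 + 39
  242 = 6*39 + 8
  39 = 4*8 + 7
  8 = 1*7 + 1
  7 = 7*1
so gcd(4270, 1007) = 1.

1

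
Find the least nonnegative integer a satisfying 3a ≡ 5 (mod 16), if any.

7

gcd(16, 3) = 1.
1 divides 5, so solutions exist.
By Bézout, 3×(-5) + 16×(1) = 1.
So 3×(-5) ≡ 1 (mod 16); multiply by 5: a ≡ -25 (mod 16).
Smallest nonnegative: a = -25 mod 16 = 7.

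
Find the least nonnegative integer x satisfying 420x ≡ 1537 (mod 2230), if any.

gcd(2230, 420) = 10.
10 does not divide 1537, so the congruence has no solution.

no solution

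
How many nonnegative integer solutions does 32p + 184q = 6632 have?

gcd(184, 32) = 8.
By Bézout, 32*(6) + 184*(-1) = 8.
One solution: (6, 35).
General: p = 6 + 23t, q = 35 - 4t.
p ≥ 0 ⇒ t ≥ 0; q ≥ 0 ⇒ t ≤ 8. So t ∈ [0, 8]: 9 solutions.

9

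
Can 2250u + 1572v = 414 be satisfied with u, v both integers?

yes

gcd(2250, 1572) = 6  (2250 = 1×1572 + 678, 1572 = 2×678 + 216, 678 = 3×216 + 30, 216 = 7×30 + 6, 30 = 5×6).
6 divides 414, so integer solutions exist.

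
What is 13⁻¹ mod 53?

49

gcd(53, 13):
  53 = 4×13 + 1
  13 = 13×1
so gcd(53, 13) = 1.
Back-substitute for Bézout coefficients:
  1 = 53 - 4×13
  ... = 13×(-4) + 53×(1)
So 13×-4 ≡ 1 (mod 53), and -4 mod 53 = 49.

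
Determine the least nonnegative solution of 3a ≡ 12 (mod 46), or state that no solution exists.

gcd(46, 3) = 1  (46 = 15·3 + 1, 3 = 3·1).
1 divides 12, so solutions exist.
Back-substituting, 3·(-15) + 46·(1) = 1.
So 3·(-15) ≡ 1 (mod 46); multiply by 12: a ≡ -180 (mod 46).
Smallest nonnegative: a = -180 mod 46 = 4.

4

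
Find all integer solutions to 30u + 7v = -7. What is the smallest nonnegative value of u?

gcd(30, 7) = 1  (30 = 4×7 + 2, 7 = 3×2 + 1, 2 = 2×1).
1 divides -7, so solutions exist.
Back-substituting, 30×(-3) + 7×(13) = 1.
Scale by -7/1 = -7: (u₀, v₀) = (21, -91).
General solution: u = 21 + 7t, v = -91 - 30t for integer t.
u ≥ 0: smallest is 21 mod 7 = 0 (at t = -3), with v = -1.

0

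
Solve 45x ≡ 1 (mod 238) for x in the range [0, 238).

gcd(238, 45) = 1.
By Bézout, 45·(-37) + 238·(7) = 1.
So 45·-37 ≡ 1 (mod 238), and -37 mod 238 = 201.

201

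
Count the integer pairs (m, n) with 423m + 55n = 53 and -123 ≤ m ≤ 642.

14

gcd(423, 55):
  423 = 7·55 + 38
  55 = 1·38 + 17
  38 = 2·17 + 4
  17 = 4·4 + 1
  4 = 4·1
so gcd(423, 55) = 1.
Back-substitute for Bézout coefficients:
  1 = 17 - 4·4
  ... = 423·(-13) + 55·(100)
Scale by 53: particular solution (-689, 5300); reduce m mod 55: (26, -199).
General solution: m = 26 + 55t, n = -199 - 423t for integer t.
-123 ≤ 26 + 55t ≤ 642 gives t ∈ [-2, 11], which is 14 values.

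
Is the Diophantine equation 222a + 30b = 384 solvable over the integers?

yes

gcd(222, 30) = 6  (222 = 7×30 + 12, 30 = 2×12 + 6, 12 = 2×6).
6 divides 384, so integer solutions exist.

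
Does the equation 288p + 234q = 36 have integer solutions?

yes

gcd(288, 234) = 18.
18 divides 36, so integer solutions exist.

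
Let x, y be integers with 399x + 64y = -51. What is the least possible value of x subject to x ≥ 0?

35

gcd(399, 64):
  399 = 6*64 + 15
  64 = 4*15 + 4
  15 = 3*4 + 3
  4 = 1*3 + 1
  3 = 3*1
so gcd(399, 64) = 1.
1 divides -51, so solutions exist.
Back-substitute for Bézout coefficients:
  1 = 4 - 1*3
  ... = 399*(-17) + 64*(106)
Scale by -51/1 = -51: (x₀, y₀) = (867, -5406).
General solution: x = 867 + 64t, y = -5406 - 399t for integer t.
x ≥ 0: smallest is 867 mod 64 = 35 (at t = -13), with y = -219.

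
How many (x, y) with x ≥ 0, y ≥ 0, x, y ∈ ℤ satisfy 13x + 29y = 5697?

16

gcd(29, 13):
  29 = 2·13 + 3
  13 = 4·3 + 1
  3 = 3·1
so gcd(29, 13) = 1.
Back-substitute for Bézout coefficients:
  1 = 13 - 4·3
  ... = 13·(9) + 29·(-4)
Scale by 5697: one solution is (51273, -22788). Reduce x mod 29: (1, 196).
General: x = 1 + 29t, y = 196 - 13t.
x ≥ 0 ⇒ t ≥ 0; y ≥ 0 ⇒ t ≤ 15. So t ∈ [0, 15]: 16 solutions.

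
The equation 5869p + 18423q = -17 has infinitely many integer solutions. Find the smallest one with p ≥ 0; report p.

4222

gcd(18423, 5869):
  18423 = 3×5869 + 816
  5869 = 7×816 + 157
  816 = 5×157 + 31
  157 = 5×31 + 2
  31 = 15×2 + 1
  2 = 2×1
so gcd(18423, 5869) = 1.
1 divides -17, so solutions exist.
Back-substitute for Bézout coefficients:
  1 = 31 - 15×2
  ... = 5869×(-8918) + 18423×(2841)
Scale by -17/1 = -17: (p₀, q₀) = (151606, -48297).
General solution: p = 151606 + 18423t, q = -48297 - 5869t for integer t.
p ≥ 0: smallest is 151606 mod 18423 = 4222 (at t = -8), with q = -1345.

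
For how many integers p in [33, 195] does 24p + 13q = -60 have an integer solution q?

gcd(24, 13):
  24 = 1×13 + 11
  13 = 1×11 + 2
  11 = 5×2 + 1
  2 = 2×1
so gcd(24, 13) = 1.
Back-substitute for Bézout coefficients:
  1 = 11 - 5×2
  ... = 24×(6) + 13×(-11)
Scale by -60: particular solution (-360, 660); reduce p mod 13: (4, -12).
General solution: p = 4 + 13t, q = -12 - 24t for integer t.
33 ≤ 4 + 13t ≤ 195 gives t ∈ [3, 14], which is 12 values.

12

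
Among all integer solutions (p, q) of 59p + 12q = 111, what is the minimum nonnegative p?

9

gcd(59, 12):
  59 = 4*12 + 11
  12 = 1*11 + 1
  11 = 11*1
so gcd(59, 12) = 1.
1 divides 111, so solutions exist.
Back-substitute for Bézout coefficients:
  1 = 12 - 1*11
  ... = 59*(-1) + 12*(5)
Scale by 111/1 = 111: (p₀, q₀) = (-111, 555).
General solution: p = -111 + 12t, q = 555 - 59t for integer t.
p ≥ 0: smallest is -111 mod 12 = 9 (at t = 10), with q = -35.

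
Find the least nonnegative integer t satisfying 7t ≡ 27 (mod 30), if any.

21

gcd(30, 7) = 1.
1 divides 27, so solutions exist.
By Bézout, 7×(13) + 30×(-3) = 1.
So 7×(13) ≡ 1 (mod 30); multiply by 27: t ≡ 351 (mod 30).
Smallest nonnegative: t = 351 mod 30 = 21.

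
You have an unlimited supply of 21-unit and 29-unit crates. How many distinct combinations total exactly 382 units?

1

Need nonnegative integers with 21j + 29k = 382.
gcd(21, 29) = 1, and 21·(-11) + 29·(8) = 1.
So (j₀, k₀) = (-4202, 3056); general j = -4202 + 29t, k = 3056 - 21t.
j ≥ 0 ⇒ t ≥ 145; k ≥ 0 ⇒ t ≤ 145. That's 1 value of t.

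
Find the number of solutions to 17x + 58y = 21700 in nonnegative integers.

gcd(58, 17) = 1.
By Bézout, 17·(-17) + 58·(5) = 1.
One solution: (38, 363).
General: x = 38 + 58t, y = 363 - 17t.
x ≥ 0 ⇒ t ≥ 0; y ≥ 0 ⇒ t ≤ 21. So t ∈ [0, 21]: 22 solutions.

22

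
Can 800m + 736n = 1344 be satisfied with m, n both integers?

gcd(800, 736):
  800 = 1*736 + 64
  736 = 11*64 + 32
  64 = 2*32
so gcd(800, 736) = 32.
32 divides 1344, so integer solutions exist.

yes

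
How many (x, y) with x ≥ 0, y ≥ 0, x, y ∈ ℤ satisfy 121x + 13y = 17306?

gcd(121, 13) = 1.
By Bézout, 121×(-3) + 13×(28) = 1.
One solution: (4, 1294).
General: x = 4 + 13t, y = 1294 - 121t.
x ≥ 0 ⇒ t ≥ 0; y ≥ 0 ⇒ t ≤ 10. So t ∈ [0, 10]: 11 solutions.

11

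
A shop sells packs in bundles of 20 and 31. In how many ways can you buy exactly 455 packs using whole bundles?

1

Need nonnegative integers with 20j + 31k = 455.
gcd(20, 31) = 1, and 20·(14) + 31·(-9) = 1.
So (j₀, k₀) = (6370, -4095); general j = 6370 + 31t, k = -4095 - 20t.
j ≥ 0 ⇒ t ≥ -205; k ≥ 0 ⇒ t ≤ -205. That's 1 value of t.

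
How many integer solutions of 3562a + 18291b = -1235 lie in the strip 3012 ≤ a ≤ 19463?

gcd(18291, 3562) = 13.
By Bézout, 3562*(190) + 18291*(-37) = 13.
Particular solution: (241, -47).
General solution: a = 241 + 1407t, b = -47 - 274t for integer t.
3012 ≤ 241 + 1407t ≤ 19463 gives t ∈ [2, 13], which is 12 values.

12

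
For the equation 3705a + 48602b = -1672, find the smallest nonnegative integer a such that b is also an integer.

1718

gcd(48602, 3705):
  48602 = 13·3705 + 437
  3705 = 8·437 + 209
  437 = 2·209 + 19
  209 = 11·19
so gcd(48602, 3705) = 19.
19 divides -1672, so solutions exist.
Back-substitute for Bézout coefficients:
  19 = 437 - 2·209
  ... = 3705·(-223) + 48602·(17)
Scale by -1672/19 = -88: (a₀, b₀) = (19624, -1496).
General solution: a = 19624 + 2558t, b = -1496 - 195t for integer t.
a ≥ 0: smallest is 19624 mod 2558 = 1718 (at t = -7), with b = -131.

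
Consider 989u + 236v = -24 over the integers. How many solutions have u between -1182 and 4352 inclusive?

23

gcd(989, 236) = 1  (989 = 4×236 + 45, 236 = 5×45 + 11, 45 = 4×11 + 1, 11 = 11×1).
Back-substituting, 989×(21) + 236×(-88) = 1.
Scale by -24: particular solution (-504, 2112); reduce u mod 236: (204, -855).
General solution: u = 204 + 236t, v = -855 - 989t for integer t.
-1182 ≤ 204 + 236t ≤ 4352 gives t ∈ [-5, 17], which is 23 values.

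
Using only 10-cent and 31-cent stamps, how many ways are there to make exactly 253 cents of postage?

Need nonnegative integers with 10j + 31k = 253.
gcd(10, 31) = 1, and 10·(-3) + 31·(1) = 1.
So (j₀, k₀) = (-759, 253); general j = -759 + 31t, k = 253 - 10t.
j ≥ 0 ⇒ t ≥ 25; k ≥ 0 ⇒ t ≤ 25. That's 1 value of t.

1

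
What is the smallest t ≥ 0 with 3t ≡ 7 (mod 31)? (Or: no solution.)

gcd(31, 3) = 1  (31 = 10·3 + 1, 3 = 3·1).
1 divides 7, so solutions exist.
Back-substituting, 3·(-10) + 31·(1) = 1.
So 3·(-10) ≡ 1 (mod 31); multiply by 7: t ≡ -70 (mod 31).
Smallest nonnegative: t = -70 mod 31 = 23.

23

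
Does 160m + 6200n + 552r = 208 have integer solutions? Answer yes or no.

yes

gcd(6200, 160) = 40  (6200 = 38*160 + 120, 160 = 1*120 + 40, 120 = 3*40).
gcd(40, 552) = 8.
8 divides 208, so integer solutions exist.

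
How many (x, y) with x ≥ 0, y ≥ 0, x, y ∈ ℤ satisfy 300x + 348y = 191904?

gcd(348, 300) = 12  (348 = 1*300 + 48, 300 = 6*48 + 12, 48 = 4*12).
Back-substituting, 300*(7) + 348*(-6) = 12.
Scale by 15992: one solution is (111944, -95952). Reduce x mod 29: (4, 548).
General: x = 4 + 29t, y = 548 - 25t.
x ≥ 0 ⇒ t ≥ 0; y ≥ 0 ⇒ t ≤ 21. So t ∈ [0, 21]: 22 solutions.

22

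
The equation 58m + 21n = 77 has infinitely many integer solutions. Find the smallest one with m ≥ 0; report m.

14

gcd(58, 21):
  58 = 2×21 + 16
  21 = 1×16 + 5
  16 = 3×5 + 1
  5 = 5×1
so gcd(58, 21) = 1.
1 divides 77, so solutions exist.
Back-substitute for Bézout coefficients:
  1 = 16 - 3×5
  ... = 58×(4) + 21×(-11)
Scale by 77/1 = 77: (m₀, n₀) = (308, -847).
General solution: m = 308 + 21t, n = -847 - 58t for integer t.
m ≥ 0: smallest is 308 mod 21 = 14 (at t = -14), with n = -35.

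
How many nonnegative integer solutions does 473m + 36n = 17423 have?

gcd(473, 36):
  473 = 13×36 + 5
  36 = 7×5 + 1
  5 = 5×1
so gcd(473, 36) = 1.
Back-substitute for Bézout coefficients:
  1 = 36 - 7×5
  ... = 473×(-7) + 36×(92)
Scale by 17423: one solution is (-121961, 1602916). Reduce m mod 36: (7, 392).
General: m = 7 + 36t, n = 392 - 473t.
m ≥ 0 ⇒ t ≥ 0; n ≥ 0 ⇒ t ≤ 0. So t ∈ [0, 0]: 1 solution.

1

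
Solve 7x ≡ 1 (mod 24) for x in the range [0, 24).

gcd(24, 7) = 1  (24 = 3*7 + 3, 7 = 2*3 + 1, 3 = 3*1).
Back-substituting, 7*(7) + 24*(-2) = 1.
So 7*7 ≡ 1 (mod 24), and 7 mod 24 = 7.

7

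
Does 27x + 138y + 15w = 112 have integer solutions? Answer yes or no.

gcd(138, 27) = 3  (138 = 5*27 + 3, 27 = 9*3).
gcd(3, 15) = 3.
3 does not divide 112 (remainder 1), so no integer solutions.

no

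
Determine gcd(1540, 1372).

28

gcd(1540, 1372):
  1540 = 1*1372 + 168
  1372 = 8*168 + 28
  168 = 6*28
so gcd(1540, 1372) = 28.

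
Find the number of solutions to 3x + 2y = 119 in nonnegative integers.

20

gcd(3, 2) = 1.
By Bézout, 3·(1) + 2·(-1) = 1.
One solution: (1, 58).
General: x = 1 + 2t, y = 58 - 3t.
x ≥ 0 ⇒ t ≥ 0; y ≥ 0 ⇒ t ≤ 19. So t ∈ [0, 19]: 20 solutions.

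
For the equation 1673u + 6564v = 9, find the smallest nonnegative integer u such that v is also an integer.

6513

gcd(6564, 1673):
  6564 = 3*1673 + 1545
  1673 = 1*1545 + 128
  1545 = 12*128 + 9
  128 = 14*9 + 2
  9 = 4*2 + 1
  2 = 2*1
so gcd(6564, 1673) = 1.
1 divides 9, so solutions exist.
Back-substitute for Bézout coefficients:
  1 = 9 - 4*2
  ... = 1673*(-2923) + 6564*(745)
Scale by 9/1 = 9: (u₀, v₀) = (-26307, 6705).
General solution: u = -26307 + 6564t, v = 6705 - 1673t for integer t.
u ≥ 0: smallest is -26307 mod 6564 = 6513 (at t = 5), with v = -1660.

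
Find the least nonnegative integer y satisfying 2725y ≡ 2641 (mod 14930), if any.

no solution

gcd(14930, 2725):
  14930 = 5×2725 + 1305
  2725 = 2×1305 + 115
  1305 = 11×115 + 40
  115 = 2×40 + 35
  40 = 1×35 + 5
  35 = 7×5
so gcd(14930, 2725) = 5.
5 does not divide 2641, so the congruence has no solution.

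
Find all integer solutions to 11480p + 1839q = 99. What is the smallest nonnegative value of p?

gcd(11480, 1839):
  11480 = 6·1839 + 446
  1839 = 4·446 + 55
  446 = 8·55 + 6
  55 = 9·6 + 1
  6 = 6·1
so gcd(11480, 1839) = 1.
1 divides 99, so solutions exist.
Back-substitute for Bézout coefficients:
  1 = 55 - 9·6
  ... = 11480·(-301) + 1839·(1879)
Scale by 99/1 = 99: (p₀, q₀) = (-29799, 186021).
General solution: p = -29799 + 1839t, q = 186021 - 11480t for integer t.
p ≥ 0: smallest is -29799 mod 1839 = 1464 (at t = 17), with q = -9139.

1464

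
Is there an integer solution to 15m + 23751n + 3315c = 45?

yes

gcd(23751, 15) = 3  (23751 = 1583*15 + 6, 15 = 2*6 + 3, 6 = 2*3).
gcd(3, 3315) = 3.
3 divides 45, so integer solutions exist.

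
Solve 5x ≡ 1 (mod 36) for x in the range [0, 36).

gcd(36, 5) = 1  (36 = 7×5 + 1, 5 = 5×1).
Back-substituting, 5×(-7) + 36×(1) = 1.
So 5×-7 ≡ 1 (mod 36), and -7 mod 36 = 29.

29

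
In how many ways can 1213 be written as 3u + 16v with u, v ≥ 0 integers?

25

gcd(16, 3):
  16 = 5×3 + 1
  3 = 3×1
so gcd(16, 3) = 1.
Back-substitute for Bézout coefficients:
  1 = 16 - 5×3
  ... = 3×(-5) + 16×(1)
Scale by 1213: one solution is (-6065, 1213). Reduce u mod 16: (15, 73).
General: u = 15 + 16t, v = 73 - 3t.
u ≥ 0 ⇒ t ≥ 0; v ≥ 0 ⇒ t ≤ 24. So t ∈ [0, 24]: 25 solutions.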